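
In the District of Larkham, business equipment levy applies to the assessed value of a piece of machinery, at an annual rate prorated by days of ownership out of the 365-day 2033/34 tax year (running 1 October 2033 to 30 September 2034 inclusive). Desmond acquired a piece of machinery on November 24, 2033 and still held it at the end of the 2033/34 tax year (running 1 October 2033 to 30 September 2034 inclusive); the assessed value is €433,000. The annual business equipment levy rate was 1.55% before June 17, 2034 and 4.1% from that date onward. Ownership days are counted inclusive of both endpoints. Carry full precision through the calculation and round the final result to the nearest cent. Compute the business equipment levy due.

€8,925.14

November 24, 2033 – June 16, 2034: 205 days at 1.55% → €433,000 × 1.55% × 205/365 = €3,769.4726
June 17 – September 30, 2034: 106 days at 4.1% → €433,000 × 4.1% × 106/365 = €5,155.6658
Total = €8,925.1384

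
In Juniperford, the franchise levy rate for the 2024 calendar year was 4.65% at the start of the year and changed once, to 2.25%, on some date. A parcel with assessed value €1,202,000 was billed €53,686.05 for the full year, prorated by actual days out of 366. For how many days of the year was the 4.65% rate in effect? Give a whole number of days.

338 days

Let d = days at the first rate; then 366 − d days at the second rate.
€1,202,000 × [4.65%·d + 2.25%·(366−d)] / 366 = €53,686.05
Solving gives d = 338, so the new rate took effect on 4 December 2024.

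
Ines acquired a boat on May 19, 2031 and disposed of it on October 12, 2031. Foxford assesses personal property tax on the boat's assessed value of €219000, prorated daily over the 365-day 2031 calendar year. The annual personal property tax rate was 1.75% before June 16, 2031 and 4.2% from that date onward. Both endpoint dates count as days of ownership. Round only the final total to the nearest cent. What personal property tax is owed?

€3292.80

May 19 – June 15, 2031: 28 days at 1.75% → €219000 × 1.75% × 28/365 = €294.0000
June 16 – October 12, 2031: 119 days at 4.2% → €219000 × 4.2% × 119/365 = €2998.8000
Total = €3292.8000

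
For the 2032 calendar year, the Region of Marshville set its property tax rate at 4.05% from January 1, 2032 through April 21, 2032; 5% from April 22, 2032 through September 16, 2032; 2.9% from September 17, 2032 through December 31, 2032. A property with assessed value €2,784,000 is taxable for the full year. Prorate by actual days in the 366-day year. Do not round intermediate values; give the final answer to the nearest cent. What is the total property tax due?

January 1 – April 21, 2032: 112 days at 4.05% → €2,784,000 × 4.05% × 112/366 = €34,503.3443
April 22 – September 16, 2032: 148 days at 5% → €2,784,000 × 5% × 148/366 = €56,288.5246
September 17 – December 31, 2032: 106 days at 2.9% → €2,784,000 × 2.9% × 106/366 = €23,382.5574
Total = €114,174.4262

€114,174.43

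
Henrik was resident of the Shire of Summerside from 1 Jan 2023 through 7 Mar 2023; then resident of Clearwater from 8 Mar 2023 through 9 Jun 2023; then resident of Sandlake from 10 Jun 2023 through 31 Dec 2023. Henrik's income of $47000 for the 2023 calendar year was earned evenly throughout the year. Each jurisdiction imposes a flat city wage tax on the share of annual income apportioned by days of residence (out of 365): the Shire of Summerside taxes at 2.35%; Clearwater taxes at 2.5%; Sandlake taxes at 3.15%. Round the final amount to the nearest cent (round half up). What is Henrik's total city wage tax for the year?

The Shire of Summerside, 1 Jan – 7 Mar 2023: 66 days → $47000 × 2.35% × 66/365 = $199.7178
Clearwater, 8 Mar – 9 Jun 2023: 94 days → $47000 × 2.5% × 94/365 = $302.6027
Sandlake, 10 Jun – 31 Dec 2023: 205 days → $47000 × 3.15% × 205/365 = $831.5137
Total = $1333.8342

$1333.83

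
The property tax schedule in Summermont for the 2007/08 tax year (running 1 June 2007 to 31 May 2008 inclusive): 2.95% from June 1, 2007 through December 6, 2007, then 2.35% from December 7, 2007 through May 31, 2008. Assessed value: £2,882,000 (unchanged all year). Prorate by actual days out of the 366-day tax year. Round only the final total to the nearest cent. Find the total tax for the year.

£76,656.48

June 1 – December 6, 2007: 189 days at 2.95% → £2,882,000 × 2.95% × 189/366 = £43,903.2541
December 7, 2007 – May 31, 2008: 177 days at 2.35% → £2,882,000 × 2.35% × 177/366 = £32,753.2213
Total = £76,656.4754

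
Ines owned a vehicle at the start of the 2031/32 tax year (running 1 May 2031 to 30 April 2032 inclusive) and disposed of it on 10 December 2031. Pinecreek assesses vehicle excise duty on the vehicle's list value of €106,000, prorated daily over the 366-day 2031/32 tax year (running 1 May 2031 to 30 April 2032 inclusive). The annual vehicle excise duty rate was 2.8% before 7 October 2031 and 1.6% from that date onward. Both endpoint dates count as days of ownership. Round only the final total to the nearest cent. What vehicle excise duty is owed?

€1,590.58

1 May – 6 October 2031: 159 days at 2.8% → €106,000 × 2.8% × 159/366 = €1,289.3770
7 October – 10 December 2031: 65 days at 1.6% → €106,000 × 1.6% × 65/366 = €301.2022
Total = €1,590.5792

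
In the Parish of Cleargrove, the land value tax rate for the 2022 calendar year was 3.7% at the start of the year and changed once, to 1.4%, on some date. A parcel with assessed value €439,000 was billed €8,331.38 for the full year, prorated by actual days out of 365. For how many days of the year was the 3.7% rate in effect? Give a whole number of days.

79 days

Let d = days at the first rate; then 365 − d days at the second rate.
€439,000 × [3.7%·d + 1.4%·(365−d)] / 365 = €8,331.38
Solving gives d = 79, so the new rate took effect on 21 March 2022.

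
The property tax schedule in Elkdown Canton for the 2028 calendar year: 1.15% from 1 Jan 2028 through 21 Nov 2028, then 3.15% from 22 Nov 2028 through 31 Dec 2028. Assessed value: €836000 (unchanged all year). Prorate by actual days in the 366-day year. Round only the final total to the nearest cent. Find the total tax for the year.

1 Jan – 21 Nov 2028: 326 days at 1.15% → €836000 × 1.15% × 326/366 = €8563.2896
22 Nov – 31 Dec 2028: 40 days at 3.15% → €836000 × 3.15% × 40/366 = €2878.0328
Total = €11441.3224

€11441.32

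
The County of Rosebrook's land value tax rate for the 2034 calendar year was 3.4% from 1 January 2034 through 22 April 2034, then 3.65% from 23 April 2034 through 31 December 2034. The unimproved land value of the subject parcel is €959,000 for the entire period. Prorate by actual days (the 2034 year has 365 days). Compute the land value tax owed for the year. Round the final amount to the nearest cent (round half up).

1 January – 22 April 2034: 112 days at 3.4% → €959,000 × 3.4% × 112/365 = €10,005.1288
23 April – 31 December 2034: 253 days at 3.65% → €959,000 × 3.65% × 253/365 = €24,262.7000
Total = €34,267.8288

€34,267.83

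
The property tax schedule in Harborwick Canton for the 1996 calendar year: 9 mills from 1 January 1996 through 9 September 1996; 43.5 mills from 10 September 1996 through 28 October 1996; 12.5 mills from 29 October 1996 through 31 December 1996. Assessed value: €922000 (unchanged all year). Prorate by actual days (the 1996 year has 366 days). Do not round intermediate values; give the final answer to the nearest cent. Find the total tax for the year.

1 January – 9 September 1996: 253 days at 9 mills → €922000 × 0.9% × 253/366 = €5736.0492
10 September – 28 October 1996: 49 days at 43.5 mills → €922000 × 4.35% × 49/366 = €5369.5164
29 October – 31 December 1996: 64 days at 12.5 mills → €922000 × 1.25% × 64/366 = €2015.3005
Total = €13120.8661

€13120.87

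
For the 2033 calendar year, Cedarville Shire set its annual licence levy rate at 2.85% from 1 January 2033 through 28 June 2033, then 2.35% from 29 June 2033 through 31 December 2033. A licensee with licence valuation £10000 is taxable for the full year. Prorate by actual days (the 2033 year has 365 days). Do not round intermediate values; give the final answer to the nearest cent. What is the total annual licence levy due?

£259.52

1 January – 28 June 2033: 179 days at 2.85% → £10000 × 2.85% × 179/365 = £139.7671
29 June – 31 December 2033: 186 days at 2.35% → £10000 × 2.35% × 186/365 = £119.7534
Total = £259.5205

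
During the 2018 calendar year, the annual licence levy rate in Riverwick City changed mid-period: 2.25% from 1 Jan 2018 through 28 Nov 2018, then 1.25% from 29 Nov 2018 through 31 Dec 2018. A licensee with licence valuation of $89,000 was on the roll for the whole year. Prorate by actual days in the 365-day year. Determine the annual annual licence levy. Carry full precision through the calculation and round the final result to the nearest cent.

1 Jan – 28 Nov 2018: 332 days at 2.25% → $89,000 × 2.25% × 332/365 = $1,821.4521
29 Nov – 31 Dec 2018: 33 days at 1.25% → $89,000 × 1.25% × 33/365 = $100.5822
Total = $1,922.0342

$1,922.03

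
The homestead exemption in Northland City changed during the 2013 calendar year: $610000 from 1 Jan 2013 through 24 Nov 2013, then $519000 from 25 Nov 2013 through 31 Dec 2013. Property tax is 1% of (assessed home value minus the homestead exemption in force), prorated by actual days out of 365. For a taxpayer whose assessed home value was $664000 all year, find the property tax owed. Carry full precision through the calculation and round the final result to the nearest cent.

$632.25

1 Jan – 24 Nov 2013: 328 days, exemption $610000 → ($664000 − $610000) × 1% × 328/365 = $485.2603
25 Nov – 31 Dec 2013: 37 days, exemption $519000 → ($664000 − $519000) × 1% × 37/365 = $146.9863
Total = $632.2466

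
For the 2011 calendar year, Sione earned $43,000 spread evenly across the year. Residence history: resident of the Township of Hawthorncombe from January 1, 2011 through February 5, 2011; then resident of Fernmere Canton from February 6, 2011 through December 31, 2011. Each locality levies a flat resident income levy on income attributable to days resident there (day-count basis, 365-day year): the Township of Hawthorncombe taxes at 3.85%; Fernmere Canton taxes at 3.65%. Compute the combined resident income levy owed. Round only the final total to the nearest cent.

$1,577.98

The Township of Hawthorncombe, January 1 – February 5, 2011: 36 days → $43,000 × 3.85% × 36/365 = $163.2822
Fernmere Canton, February 6 – December 31, 2011: 329 days → $43,000 × 3.65% × 329/365 = $1,414.7000
Total = $1,577.9822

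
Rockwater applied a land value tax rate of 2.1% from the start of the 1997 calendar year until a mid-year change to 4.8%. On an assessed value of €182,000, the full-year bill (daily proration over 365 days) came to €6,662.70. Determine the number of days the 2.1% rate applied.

154 days

Let d = days at the first rate; then 365 − d days at the second rate.
€182,000 × [2.1%·d + 4.8%·(365−d)] / 365 = €6,662.70
Solving gives d = 154, so the new rate took effect on 4 Jun 1997.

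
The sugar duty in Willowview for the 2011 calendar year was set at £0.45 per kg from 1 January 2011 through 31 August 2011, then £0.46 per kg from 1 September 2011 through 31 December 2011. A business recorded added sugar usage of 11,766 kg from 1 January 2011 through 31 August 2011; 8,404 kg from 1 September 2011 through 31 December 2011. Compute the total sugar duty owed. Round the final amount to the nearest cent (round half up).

£9,160.54

1 January – 31 August 2011: 11,766 kg at £0.45/kg → £5,294.70
1 September – 31 December 2011: 8,404 kg at £0.46/kg → £3,865.84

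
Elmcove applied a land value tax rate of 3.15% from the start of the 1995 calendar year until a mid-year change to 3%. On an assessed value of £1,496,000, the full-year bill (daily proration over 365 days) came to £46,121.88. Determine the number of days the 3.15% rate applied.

202 days

Let d = days at the first rate; then 365 − d days at the second rate.
£1,496,000 × [3.15%·d + 3%·(365−d)] / 365 = £46,121.88
Solving gives d = 202, so the new rate took effect on July 22, 1995.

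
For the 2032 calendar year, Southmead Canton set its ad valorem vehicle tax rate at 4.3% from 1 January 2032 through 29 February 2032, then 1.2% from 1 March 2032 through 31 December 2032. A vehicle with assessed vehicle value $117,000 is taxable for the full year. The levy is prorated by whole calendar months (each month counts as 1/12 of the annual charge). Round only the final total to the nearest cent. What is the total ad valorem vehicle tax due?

1 January – 29 February 2032: 2 months at 4.3% → $117,000 × 4.3% × 2/12 = $838.5000
1 March – 31 December 2032: 10 months at 1.2% → $117,000 × 1.2% × 10/12 = $1,170.0000
Total = $2,008.5000

$2,008.50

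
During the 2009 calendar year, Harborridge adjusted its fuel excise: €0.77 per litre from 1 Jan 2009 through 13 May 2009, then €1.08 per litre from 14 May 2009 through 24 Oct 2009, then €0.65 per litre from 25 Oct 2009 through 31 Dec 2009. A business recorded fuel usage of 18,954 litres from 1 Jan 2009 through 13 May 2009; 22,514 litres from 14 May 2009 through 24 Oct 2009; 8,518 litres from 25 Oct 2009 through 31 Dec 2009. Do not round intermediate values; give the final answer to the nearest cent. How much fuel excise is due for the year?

€44446.40

1 Jan – 13 May 2009: 18,954 litres at €0.77/litre → €14594.58
14 May – 24 Oct 2009: 22,514 litres at €1.08/litre → €24315.12
25 Oct – 31 Dec 2009: 8,518 litres at €0.65/litre → €5536.70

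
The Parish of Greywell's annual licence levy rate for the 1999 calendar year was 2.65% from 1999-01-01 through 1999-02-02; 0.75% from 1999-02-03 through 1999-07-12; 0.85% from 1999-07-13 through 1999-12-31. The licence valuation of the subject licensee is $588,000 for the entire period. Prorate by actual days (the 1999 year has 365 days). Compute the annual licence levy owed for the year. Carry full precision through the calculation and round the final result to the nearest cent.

1999-01-01 to 1999-02-02: 33 days at 2.65% → $588,000 × 2.65% × 33/365 = $1,408.7836
1999-02-03 to 1999-07-12: 160 days at 0.75% → $588,000 × 0.75% × 160/365 = $1,933.1507
1999-07-13 to 1999-12-31: 172 days at 0.85% → $588,000 × 0.85% × 172/365 = $2,355.2219
Total = $5,697.1562

$5,697.16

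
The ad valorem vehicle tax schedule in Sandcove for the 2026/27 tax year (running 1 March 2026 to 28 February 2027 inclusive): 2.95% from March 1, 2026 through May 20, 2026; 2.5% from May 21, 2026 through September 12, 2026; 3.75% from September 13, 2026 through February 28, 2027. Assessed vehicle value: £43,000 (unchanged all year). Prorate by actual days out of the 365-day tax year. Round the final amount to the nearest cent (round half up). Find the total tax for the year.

March 1 – May 20, 2026: 81 days at 2.95% → £43,000 × 2.95% × 81/365 = £281.5027
May 21 – September 12, 2026: 115 days at 2.5% → £43,000 × 2.5% × 115/365 = £338.6986
September 13, 2026 – February 28, 2027: 169 days at 3.75% → £43,000 × 3.75% × 169/365 = £746.6096
Total = £1,366.8110

£1,366.81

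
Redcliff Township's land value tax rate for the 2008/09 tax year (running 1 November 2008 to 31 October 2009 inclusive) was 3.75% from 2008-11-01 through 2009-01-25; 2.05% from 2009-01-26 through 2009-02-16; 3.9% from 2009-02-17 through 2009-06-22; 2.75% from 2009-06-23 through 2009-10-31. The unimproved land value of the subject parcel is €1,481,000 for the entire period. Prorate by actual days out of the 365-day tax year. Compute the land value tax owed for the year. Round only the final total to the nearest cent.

€49,471.49

2008-11-01 to 2009-01-25: 86 days at 3.75% → €1,481,000 × 3.75% × 86/365 = €13,085.5479
2009-01-26 to 2009-02-16: 22 days at 2.05% → €1,481,000 × 2.05% × 22/365 = €1,829.9479
2009-02-17 to 2009-06-22: 126 days at 3.9% → €1,481,000 × 3.9% × 126/365 = €19,938.7233
2009-06-23 to 2009-10-31: 131 days at 2.75% → €1,481,000 × 2.75% × 131/365 = €14,617.2671
Total = €49,471.4863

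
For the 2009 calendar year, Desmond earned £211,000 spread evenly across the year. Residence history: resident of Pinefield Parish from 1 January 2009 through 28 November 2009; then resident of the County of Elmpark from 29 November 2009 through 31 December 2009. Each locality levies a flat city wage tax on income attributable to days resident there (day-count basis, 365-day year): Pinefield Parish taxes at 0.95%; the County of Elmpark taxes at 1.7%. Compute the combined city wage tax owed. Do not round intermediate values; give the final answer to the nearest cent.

Pinefield Parish, 1 January – 28 November 2009: 332 days → £211,000 × 0.95% × 332/365 = £1,823.2712
The County of Elmpark, 29 November – 31 December 2009: 33 days → £211,000 × 1.7% × 33/365 = £324.3041
Total = £2,147.5753

£2,147.58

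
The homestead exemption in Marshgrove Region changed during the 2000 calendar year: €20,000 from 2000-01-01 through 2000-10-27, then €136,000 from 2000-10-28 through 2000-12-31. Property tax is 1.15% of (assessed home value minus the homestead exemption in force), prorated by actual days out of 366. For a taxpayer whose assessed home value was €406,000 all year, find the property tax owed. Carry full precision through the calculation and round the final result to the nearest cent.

2000-01-01 to 2000-10-27: 301 days, exemption €20,000 → (€406,000 − €20,000) × 1.15% × 301/366 = €3,650.6530
2000-10-28 to 2000-12-31: 65 days, exemption €136,000 → (€406,000 − €136,000) × 1.15% × 65/366 = €551.4344
Total = €4,202.0874

€4,202.09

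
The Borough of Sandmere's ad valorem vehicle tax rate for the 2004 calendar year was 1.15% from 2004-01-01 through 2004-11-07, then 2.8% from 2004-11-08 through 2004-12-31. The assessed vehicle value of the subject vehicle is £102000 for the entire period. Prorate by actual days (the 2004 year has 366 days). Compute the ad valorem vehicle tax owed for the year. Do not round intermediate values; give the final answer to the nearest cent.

£1421.31

2004-01-01 to 2004-11-07: 312 days at 1.15% → £102000 × 1.15% × 312/366 = £999.9344
2004-11-08 to 2004-12-31: 54 days at 2.8% → £102000 × 2.8% × 54/366 = £421.3770
Total = £1421.3115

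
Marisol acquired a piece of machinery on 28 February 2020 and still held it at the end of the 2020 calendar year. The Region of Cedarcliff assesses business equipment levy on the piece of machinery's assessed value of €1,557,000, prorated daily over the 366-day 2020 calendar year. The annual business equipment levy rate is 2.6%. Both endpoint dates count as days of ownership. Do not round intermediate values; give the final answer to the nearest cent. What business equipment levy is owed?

Days held (28 February – 31 December 2020): 308 out of 366
Tax = €1,557,000 × 2.6% × 308/366 = €34,066.8197

€34,066.82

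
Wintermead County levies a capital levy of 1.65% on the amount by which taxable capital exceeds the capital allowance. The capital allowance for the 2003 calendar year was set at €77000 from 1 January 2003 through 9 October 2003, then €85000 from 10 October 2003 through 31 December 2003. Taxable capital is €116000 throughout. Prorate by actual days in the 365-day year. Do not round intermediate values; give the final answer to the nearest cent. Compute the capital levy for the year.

€613.48

1 January – 9 October 2003: 282 days, exemption €77000 → (€116000 − €77000) × 1.65% × 282/365 = €497.1699
10 October – 31 December 2003: 83 days, exemption €85000 → (€116000 − €85000) × 1.65% × 83/365 = €116.3137
Total = €613.4836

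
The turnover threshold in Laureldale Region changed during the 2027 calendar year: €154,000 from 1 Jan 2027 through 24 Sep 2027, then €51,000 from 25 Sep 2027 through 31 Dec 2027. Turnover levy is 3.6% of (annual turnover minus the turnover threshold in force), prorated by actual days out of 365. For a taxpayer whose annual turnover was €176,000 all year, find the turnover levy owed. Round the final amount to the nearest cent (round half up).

€1,787.57

1 Jan – 24 Sep 2027: 267 days, exemption €154,000 → (€176,000 − €154,000) × 3.6% × 267/365 = €579.3534
25 Sep – 31 Dec 2027: 98 days, exemption €51,000 → (€176,000 − €51,000) × 3.6% × 98/365 = €1,208.2192
Total = €1,787.5726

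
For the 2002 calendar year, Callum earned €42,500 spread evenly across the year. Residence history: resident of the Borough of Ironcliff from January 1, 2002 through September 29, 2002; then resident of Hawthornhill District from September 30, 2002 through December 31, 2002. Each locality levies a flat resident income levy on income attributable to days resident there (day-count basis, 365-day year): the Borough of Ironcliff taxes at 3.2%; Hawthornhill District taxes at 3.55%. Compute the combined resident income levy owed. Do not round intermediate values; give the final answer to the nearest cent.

The Borough of Ironcliff, January 1 – September 29, 2002: 272 days → €42,500 × 3.2% × 272/365 = €1,013.4795
Hawthornhill District, September 30 – December 31, 2002: 93 days → €42,500 × 3.55% × 93/365 = €384.4212
Total = €1,397.9007

€1,397.90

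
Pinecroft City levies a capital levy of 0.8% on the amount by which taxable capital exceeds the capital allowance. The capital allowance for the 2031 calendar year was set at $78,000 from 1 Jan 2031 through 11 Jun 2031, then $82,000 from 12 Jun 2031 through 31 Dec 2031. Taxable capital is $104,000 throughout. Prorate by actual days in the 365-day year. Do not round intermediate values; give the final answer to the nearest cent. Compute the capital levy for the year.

$190.20

1 Jan – 11 Jun 2031: 162 days, exemption $78,000 → ($104,000 − $78,000) × 0.8% × 162/365 = $92.3178
12 Jun – 31 Dec 2031: 203 days, exemption $82,000 → ($104,000 − $82,000) × 0.8% × 203/365 = $97.8849
Total = $190.2027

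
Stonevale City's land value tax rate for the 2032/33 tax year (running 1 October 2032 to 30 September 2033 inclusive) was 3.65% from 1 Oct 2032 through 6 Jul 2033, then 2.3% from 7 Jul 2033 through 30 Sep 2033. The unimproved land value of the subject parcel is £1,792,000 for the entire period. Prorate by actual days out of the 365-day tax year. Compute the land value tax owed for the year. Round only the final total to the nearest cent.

1 Oct 2032 – 6 Jul 2033: 279 days at 3.65% → £1,792,000 × 3.65% × 279/365 = £49,996.8000
7 Jul – 30 Sep 2033: 86 days at 2.3% → £1,792,000 × 2.3% × 86/365 = £9,711.1671
Total = £59,707.9671

£59,707.97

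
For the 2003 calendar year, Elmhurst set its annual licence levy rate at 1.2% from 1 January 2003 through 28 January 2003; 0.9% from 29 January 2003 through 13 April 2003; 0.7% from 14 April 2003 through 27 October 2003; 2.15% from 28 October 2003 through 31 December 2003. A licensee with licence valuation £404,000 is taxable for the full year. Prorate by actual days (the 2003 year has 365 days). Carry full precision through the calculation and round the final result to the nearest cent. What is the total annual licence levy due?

£4,192.19

1 January – 28 January 2003: 28 days at 1.2% → £404,000 × 1.2% × 28/365 = £371.9014
29 January – 13 April 2003: 75 days at 0.9% → £404,000 × 0.9% × 75/365 = £747.1233
14 April – 27 October 2003: 197 days at 0.7% → £404,000 × 0.7% × 197/365 = £1,526.3452
28 October – 31 December 2003: 65 days at 2.15% → £404,000 × 2.15% × 65/365 = £1,546.8219
Total = £4,192.1918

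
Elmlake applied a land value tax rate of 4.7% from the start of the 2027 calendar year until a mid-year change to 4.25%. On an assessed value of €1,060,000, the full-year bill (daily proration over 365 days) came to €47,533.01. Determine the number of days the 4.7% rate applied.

Let d = days at the first rate; then 365 − d days at the second rate.
€1,060,000 × [4.7%·d + 4.25%·(365−d)] / 365 = €47,533.01
Solving gives d = 190, so the new rate took effect on 10 July 2027.

190 days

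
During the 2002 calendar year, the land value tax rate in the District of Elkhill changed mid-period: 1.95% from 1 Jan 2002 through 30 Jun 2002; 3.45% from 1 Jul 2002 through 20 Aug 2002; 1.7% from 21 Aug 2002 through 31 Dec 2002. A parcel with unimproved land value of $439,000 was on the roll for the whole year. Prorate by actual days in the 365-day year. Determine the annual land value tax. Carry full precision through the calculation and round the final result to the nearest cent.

1 Jan – 30 Jun 2002: 181 days at 1.95% → $439,000 × 1.95% × 181/365 = $4,245.0699
1 Jul – 20 Aug 2002: 51 days at 3.45% → $439,000 × 3.45% × 51/365 = $2,116.2205
21 Aug – 31 Dec 2002: 133 days at 1.7% → $439,000 × 1.7% × 133/365 = $2,719.3945
Total = $9,080.6849

$9,080.68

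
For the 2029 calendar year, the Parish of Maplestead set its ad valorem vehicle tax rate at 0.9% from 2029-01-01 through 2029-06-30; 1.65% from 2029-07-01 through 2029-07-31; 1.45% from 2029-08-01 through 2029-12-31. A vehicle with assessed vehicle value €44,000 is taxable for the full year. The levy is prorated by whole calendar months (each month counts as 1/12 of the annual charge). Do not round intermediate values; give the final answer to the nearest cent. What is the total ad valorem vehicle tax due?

2029-01-01 to 2029-06-30: 6 months at 0.9% → €44,000 × 0.9% × 6/12 = €198.0000
2029-07-01 to 2029-07-31: 1 month at 1.65% → €44,000 × 1.65% × 1/12 = €60.5000
2029-08-01 to 2029-12-31: 5 months at 1.45% → €44,000 × 1.45% × 5/12 = €265.8333
Total = €524.3333

€524.33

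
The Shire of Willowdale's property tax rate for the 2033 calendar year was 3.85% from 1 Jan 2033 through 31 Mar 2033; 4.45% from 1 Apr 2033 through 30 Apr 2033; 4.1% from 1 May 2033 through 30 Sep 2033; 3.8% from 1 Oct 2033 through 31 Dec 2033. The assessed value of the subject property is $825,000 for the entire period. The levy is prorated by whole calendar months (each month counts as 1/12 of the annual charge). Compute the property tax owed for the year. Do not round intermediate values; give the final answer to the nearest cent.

$32,931.25

1 Jan – 31 Mar 2033: 3 months at 3.85% → $825,000 × 3.85% × 3/12 = $7,940.6250
1 Apr – 30 Apr 2033: 1 month at 4.45% → $825,000 × 4.45% × 1/12 = $3,059.3750
1 May – 30 Sep 2033: 5 months at 4.1% → $825,000 × 4.1% × 5/12 = $14,093.7500
1 Oct – 31 Dec 2033: 3 months at 3.8% → $825,000 × 3.8% × 3/12 = $7,837.5000
Total = $32,931.2500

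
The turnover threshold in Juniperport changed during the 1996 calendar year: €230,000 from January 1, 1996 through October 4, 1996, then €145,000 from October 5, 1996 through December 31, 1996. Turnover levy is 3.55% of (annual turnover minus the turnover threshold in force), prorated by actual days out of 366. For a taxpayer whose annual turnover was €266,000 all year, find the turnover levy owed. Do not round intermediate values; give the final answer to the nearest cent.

January 1 – October 4, 1996: 278 days, exemption €230,000 → (€266,000 − €230,000) × 3.55% × 278/366 = €970.7213
October 5 – December 31, 1996: 88 days, exemption €145,000 → (€266,000 − €145,000) × 3.55% × 88/366 = €1,032.7978
Total = €2,003.5191

€2,003.52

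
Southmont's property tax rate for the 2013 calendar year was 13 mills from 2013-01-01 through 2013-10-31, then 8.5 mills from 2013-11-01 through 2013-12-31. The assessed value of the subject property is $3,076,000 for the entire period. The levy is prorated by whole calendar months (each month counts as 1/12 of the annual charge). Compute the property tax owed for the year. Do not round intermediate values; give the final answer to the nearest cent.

$37,681.00

2013-01-01 to 2013-10-31: 10 months at 13 mills → $3,076,000 × 1.3% × 10/12 = $33,323.3333
2013-11-01 to 2013-12-31: 2 months at 8.5 mills → $3,076,000 × 0.85% × 2/12 = $4,357.6667
Total = $37,681.0000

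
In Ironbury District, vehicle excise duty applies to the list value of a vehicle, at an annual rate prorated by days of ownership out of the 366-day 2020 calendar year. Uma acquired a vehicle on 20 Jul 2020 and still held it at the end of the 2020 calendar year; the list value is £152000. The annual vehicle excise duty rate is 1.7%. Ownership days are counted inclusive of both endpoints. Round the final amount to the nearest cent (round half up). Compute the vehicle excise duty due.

£1164.92

Days held (20 Jul – 31 Dec 2020): 165 out of 366
Tax = £152000 × 1.7% × 165/366 = £1164.9180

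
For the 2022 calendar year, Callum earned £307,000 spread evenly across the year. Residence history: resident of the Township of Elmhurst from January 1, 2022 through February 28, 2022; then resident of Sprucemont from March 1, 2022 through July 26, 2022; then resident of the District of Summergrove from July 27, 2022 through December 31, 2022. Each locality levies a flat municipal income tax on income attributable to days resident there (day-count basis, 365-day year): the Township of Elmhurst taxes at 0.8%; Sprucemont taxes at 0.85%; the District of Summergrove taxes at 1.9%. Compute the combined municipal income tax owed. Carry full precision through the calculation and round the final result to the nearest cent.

The Township of Elmhurst, January 1 – February 28, 2022: 59 days → £307,000 × 0.8% × 59/365 = £396.9973
Sprucemont, March 1 – July 26, 2022: 148 days → £307,000 × 0.85% × 148/365 = £1,058.0986
The District of Summergrove, July 27 – December 31, 2022: 158 days → £307,000 × 1.9% × 158/365 = £2,524.9699
Total = £3,980.0658

£3,980.07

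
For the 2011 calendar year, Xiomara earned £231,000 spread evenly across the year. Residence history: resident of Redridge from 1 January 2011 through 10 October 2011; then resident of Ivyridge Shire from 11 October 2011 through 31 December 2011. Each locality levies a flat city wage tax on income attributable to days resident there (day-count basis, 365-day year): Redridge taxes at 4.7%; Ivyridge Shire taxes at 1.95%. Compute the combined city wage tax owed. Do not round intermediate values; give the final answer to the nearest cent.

Redridge, 1 January – 10 October 2011: 283 days → £231,000 × 4.7% × 283/365 = £8,417.8932
Ivyridge Shire, 11 October – 31 December 2011: 82 days → £231,000 × 1.95% × 82/365 = £1,011.9699
Total = £9,429.8630

£9,429.86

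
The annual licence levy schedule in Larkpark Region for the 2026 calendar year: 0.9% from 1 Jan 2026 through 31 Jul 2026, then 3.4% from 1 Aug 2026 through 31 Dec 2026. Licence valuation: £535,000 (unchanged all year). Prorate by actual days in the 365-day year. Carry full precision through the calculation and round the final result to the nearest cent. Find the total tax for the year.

£10,421.51

1 Jan – 31 Jul 2026: 212 days at 0.9% → £535,000 × 0.9% × 212/365 = £2,796.6575
1 Aug – 31 Dec 2026: 153 days at 3.4% → £535,000 × 3.4% × 153/365 = £7,624.8493
Total = £10,421.5068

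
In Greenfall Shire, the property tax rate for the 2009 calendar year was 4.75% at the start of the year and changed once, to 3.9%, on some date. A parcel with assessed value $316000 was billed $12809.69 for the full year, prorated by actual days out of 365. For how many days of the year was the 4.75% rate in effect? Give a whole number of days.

Let d = days at the first rate; then 365 − d days at the second rate.
$316000 × [4.75%·d + 3.9%·(365−d)] / 365 = $12809.69
Solving gives d = 66, so the new rate took effect on March 8, 2009.

66 days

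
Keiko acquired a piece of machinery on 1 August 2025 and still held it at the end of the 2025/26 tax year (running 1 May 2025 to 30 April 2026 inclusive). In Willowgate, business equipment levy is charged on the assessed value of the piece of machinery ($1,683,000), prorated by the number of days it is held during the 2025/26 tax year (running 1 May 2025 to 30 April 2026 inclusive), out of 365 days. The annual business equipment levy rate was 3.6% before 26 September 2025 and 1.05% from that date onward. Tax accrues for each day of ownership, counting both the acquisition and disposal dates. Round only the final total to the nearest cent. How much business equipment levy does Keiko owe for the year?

$19,801.76

1 August – 25 September 2025: 56 days at 3.6% → $1,683,000 × 3.6% × 56/365 = $9,295.6932
26 September 2025 – 30 April 2026: 217 days at 1.05% → $1,683,000 × 1.05% × 217/365 = $10,506.0699
Total = $19,801.7630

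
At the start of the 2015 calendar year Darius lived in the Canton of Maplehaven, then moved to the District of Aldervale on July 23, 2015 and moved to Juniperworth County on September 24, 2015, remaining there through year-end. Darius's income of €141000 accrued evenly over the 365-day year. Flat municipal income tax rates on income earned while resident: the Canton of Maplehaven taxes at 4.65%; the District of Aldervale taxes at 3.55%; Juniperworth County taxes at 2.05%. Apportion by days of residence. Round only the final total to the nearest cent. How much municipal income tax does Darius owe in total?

€5294.45

The Canton of Maplehaven, January 1 – July 22, 2015: 203 days → €141000 × 4.65% × 203/365 = €3646.4918
The District of Aldervale, July 23 – September 23, 2015: 63 days → €141000 × 3.55% × 63/365 = €863.9630
Juniperworth County, September 24 – December 31, 2015: 99 days → €141000 × 2.05% × 99/365 = €783.9986
Total = €5294.4534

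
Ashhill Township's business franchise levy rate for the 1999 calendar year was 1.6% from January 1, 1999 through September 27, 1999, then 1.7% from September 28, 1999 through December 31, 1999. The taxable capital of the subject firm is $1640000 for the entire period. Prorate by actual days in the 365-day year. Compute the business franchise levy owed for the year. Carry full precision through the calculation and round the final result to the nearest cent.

$26666.85

January 1 – September 27, 1999: 270 days at 1.6% → $1640000 × 1.6% × 270/365 = $19410.4110
September 28 – December 31, 1999: 95 days at 1.7% → $1640000 × 1.7% × 95/365 = $7256.4384
Total = $26666.8493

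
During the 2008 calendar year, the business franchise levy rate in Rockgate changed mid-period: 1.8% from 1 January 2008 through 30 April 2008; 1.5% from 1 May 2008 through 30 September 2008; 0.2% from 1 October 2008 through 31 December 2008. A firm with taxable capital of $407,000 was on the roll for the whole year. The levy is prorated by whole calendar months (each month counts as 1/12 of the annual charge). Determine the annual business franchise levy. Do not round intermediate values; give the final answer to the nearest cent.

$5,189.25

1 January – 30 April 2008: 4 months at 1.8% → $407,000 × 1.8% × 4/12 = $2,442.0000
1 May – 30 September 2008: 5 months at 1.5% → $407,000 × 1.5% × 5/12 = $2,543.7500
1 October – 31 December 2008: 3 months at 0.2% → $407,000 × 0.2% × 3/12 = $203.5000
Total = $5,189.2500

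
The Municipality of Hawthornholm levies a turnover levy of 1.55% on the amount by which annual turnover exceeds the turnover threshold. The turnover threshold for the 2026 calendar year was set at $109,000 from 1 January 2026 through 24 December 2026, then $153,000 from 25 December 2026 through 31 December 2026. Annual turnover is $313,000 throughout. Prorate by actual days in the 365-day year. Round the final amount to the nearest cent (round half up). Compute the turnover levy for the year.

$3,148.92

1 January – 24 December 2026: 358 days, exemption $109,000 → ($313,000 − $109,000) × 1.55% × 358/365 = $3,101.3589
25 December – 31 December 2026: 7 days, exemption $153,000 → ($313,000 − $153,000) × 1.55% × 7/365 = $47.5616
Total = $3,148.9205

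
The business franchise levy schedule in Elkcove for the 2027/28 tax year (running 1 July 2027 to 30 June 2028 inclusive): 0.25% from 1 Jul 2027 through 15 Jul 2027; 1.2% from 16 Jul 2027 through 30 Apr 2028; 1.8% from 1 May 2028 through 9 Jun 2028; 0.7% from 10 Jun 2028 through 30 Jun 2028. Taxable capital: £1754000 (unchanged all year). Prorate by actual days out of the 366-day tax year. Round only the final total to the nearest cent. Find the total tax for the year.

1 Jul – 15 Jul 2027: 15 days at 0.25% → £1754000 × 0.25% × 15/366 = £179.7131
16 Jul 2027 – 30 Apr 2028: 290 days at 1.2% → £1754000 × 1.2% × 290/366 = £16677.3770
1 May – 9 Jun 2028: 40 days at 1.8% → £1754000 × 1.8% × 40/366 = £3450.4918
10 Jun – 30 Jun 2028: 21 days at 0.7% → £1754000 × 0.7% × 21/366 = £704.4754
Total = £21012.0574

£21012.06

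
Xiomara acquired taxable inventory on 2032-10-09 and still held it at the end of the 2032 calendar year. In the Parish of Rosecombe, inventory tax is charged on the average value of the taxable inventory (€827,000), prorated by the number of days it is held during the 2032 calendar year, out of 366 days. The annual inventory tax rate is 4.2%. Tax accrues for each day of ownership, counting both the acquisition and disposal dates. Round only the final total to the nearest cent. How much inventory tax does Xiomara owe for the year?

€7,971.74

Days held (2032-10-09 to 2032-12-31): 84 out of 366
Tax = €827,000 × 4.2% × 84/366 = €7,971.7377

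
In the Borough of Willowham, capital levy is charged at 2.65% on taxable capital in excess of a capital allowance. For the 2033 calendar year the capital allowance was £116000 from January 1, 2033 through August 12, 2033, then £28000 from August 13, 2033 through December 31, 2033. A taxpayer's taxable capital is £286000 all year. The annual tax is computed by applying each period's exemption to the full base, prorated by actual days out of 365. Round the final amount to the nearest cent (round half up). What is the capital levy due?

£5405.85

January 1 – August 12, 2033: 224 days, exemption £116000 → (£286000 − £116000) × 2.65% × 224/365 = £2764.7123
August 13 – December 31, 2033: 141 days, exemption £28000 → (£286000 − £28000) × 2.65% × 141/365 = £2641.1425
Total = £5405.8548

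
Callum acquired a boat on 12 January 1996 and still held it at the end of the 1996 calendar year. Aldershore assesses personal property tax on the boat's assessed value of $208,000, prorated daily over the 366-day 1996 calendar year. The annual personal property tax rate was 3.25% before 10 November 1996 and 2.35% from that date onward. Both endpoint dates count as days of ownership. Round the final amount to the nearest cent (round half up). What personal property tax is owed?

$6,290.86

12 January – 9 November 1996: 303 days at 3.25% → $208,000 × 3.25% × 303/366 = $5,596.3934
10 November – 31 December 1996: 52 days at 2.35% → $208,000 × 2.35% × 52/366 = $694.4699
Total = $6,290.8634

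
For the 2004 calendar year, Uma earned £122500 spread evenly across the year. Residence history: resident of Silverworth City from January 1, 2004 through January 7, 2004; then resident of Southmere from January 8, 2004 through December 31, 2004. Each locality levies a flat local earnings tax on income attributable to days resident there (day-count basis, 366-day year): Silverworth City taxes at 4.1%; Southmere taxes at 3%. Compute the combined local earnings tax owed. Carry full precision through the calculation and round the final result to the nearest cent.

£3700.77

Silverworth City, January 1 – January 7, 2004: 7 days → £122500 × 4.1% × 7/366 = £96.0587
Southmere, January 8 – December 31, 2004: 359 days → £122500 × 3% × 359/366 = £3604.7131
Total = £3700.7719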